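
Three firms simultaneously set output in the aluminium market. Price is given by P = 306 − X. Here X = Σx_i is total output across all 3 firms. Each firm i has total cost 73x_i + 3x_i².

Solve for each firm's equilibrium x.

A representative firm's profit is π_i = x_i(306 − X) − 73x_i − 3x_i², with X = x_i + Σ_{j≠i} x_j.
First-order condition: 233 − 8x_i − Σ_{j≠i} x_j = 0.
Imposing symmetry (x_j = x for all j) turns Σ_{j≠i} x_j into 2x, so 233 = 10x and x = 23.3.

23.3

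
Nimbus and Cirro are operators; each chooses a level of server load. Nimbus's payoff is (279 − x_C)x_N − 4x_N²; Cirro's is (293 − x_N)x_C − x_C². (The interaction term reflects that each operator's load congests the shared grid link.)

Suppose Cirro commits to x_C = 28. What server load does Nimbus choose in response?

Expanding Nimbus's payoff: 279x_N − x_Cx_N − 4x_N².
∂π/∂x_N = 279 − x_C − 8x_N = 0, so x_N = 34.875 − 0.125x_C.
At x_C = 28: x_N = 34.875 − 0.125·28 = 31.375.

31.375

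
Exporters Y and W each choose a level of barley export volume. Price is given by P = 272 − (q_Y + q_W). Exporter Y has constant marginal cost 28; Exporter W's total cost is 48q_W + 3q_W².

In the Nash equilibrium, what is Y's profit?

Exporter Y's profit: π = q_Y(272 − (q_Y + q_W)) − 28q_Y.
∂π/∂q_Y = 244 − 2q_Y − q_W = 0, so q_Y = 122 − 0.5q_W.
For W: ∂π/∂q_W = 224 − 8q_W − q_Y = 0 ⇒ q_W = 28 − 0.125q_Y.
Substituting the second reaction function into the first: q_Y = 122 − 0.5(28 − 0.125q_Y), which gives 0.9375q_Y = 108 ⇒ q_Y = 115.2.
Then q_W = 28 − 0.125·115.2 = 13.6.
Price P = 272 − 128.8 = 143.2.
Y's profit: (143.2 − 28)·115.2 = 13271.04.

13271.04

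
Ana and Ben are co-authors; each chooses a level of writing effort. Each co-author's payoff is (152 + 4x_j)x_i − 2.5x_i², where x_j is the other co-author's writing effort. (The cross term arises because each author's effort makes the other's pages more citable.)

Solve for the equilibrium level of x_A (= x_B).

Ana's payoff is (152 + 4x_B)x_A − 2.5x_A².
∂π/∂x_A = 152 + 4x_B − 5x_A = 0, so x_A = 30.4 + 0.8x_B.
The game is symmetric, so in equilibrium x_B = x_A: the reaction function gives 0.2x_A = 30.4, hence x_A = 152.

152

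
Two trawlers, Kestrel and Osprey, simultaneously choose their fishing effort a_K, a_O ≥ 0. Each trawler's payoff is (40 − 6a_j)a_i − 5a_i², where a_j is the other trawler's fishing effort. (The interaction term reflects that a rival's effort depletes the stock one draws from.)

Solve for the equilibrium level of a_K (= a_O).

Kestrel's payoff is (40 − 6a_O)a_K − 5a_K².
∂π/∂a_K = 40 − 6a_O − 10a_K = 0, so a_K = 4 − 0.6a_O.
By symmetry a_O = a_K; substituting into the reaction function, 1.6a_K = 4 and a_K = 2.5.

2.5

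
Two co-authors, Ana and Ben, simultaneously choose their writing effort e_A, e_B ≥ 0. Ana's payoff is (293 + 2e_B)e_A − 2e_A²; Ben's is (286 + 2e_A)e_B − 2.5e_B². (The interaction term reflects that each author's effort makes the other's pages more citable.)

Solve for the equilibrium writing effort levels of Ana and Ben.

127.3125, 108.125

Expanding Ana's payoff: 293e_A + 2e_Be_A − 2e_A².
∂π/∂e_A = 293 + 2e_B − 4e_A = 0, so e_A = 73.25 + 0.5e_B.
Likewise for Ben: e_B = 57.2 + 0.4e_A.
Substituting the second reaction function into the first: e_A = 73.25 + 0.5(57.2 + 0.4e_A), which gives 0.8e_A = 101.85 ⇒ e_A = 127.3125.
Then e_B = 57.2 + 0.4·127.3125 = 108.125.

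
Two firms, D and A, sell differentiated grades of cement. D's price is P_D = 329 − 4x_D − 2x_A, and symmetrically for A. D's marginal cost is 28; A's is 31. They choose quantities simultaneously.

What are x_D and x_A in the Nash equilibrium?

30.2, 29.7

Firm D's profit: π = x_D(329 − 4x_D − 2x_A) − 28x_D.
∂π/∂x_D = 301 − 8x_D − 2x_A = 0 ⇒ x_D = 37.625 − 0.25x_A.
Similarly x_A = 37.25 − 0.25x_D.
Plugging x_A into D's best response: x_D = 37.625 − 0.25(37.25 − 0.25x_D) ⇒ 0.9375x_D = 28.3125, so x_D = 30.2.
Then x_A = 37.25 − 0.25·30.2 = 29.7.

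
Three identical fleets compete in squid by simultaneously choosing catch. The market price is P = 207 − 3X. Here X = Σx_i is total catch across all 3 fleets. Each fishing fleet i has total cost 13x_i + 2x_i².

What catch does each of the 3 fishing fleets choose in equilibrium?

12.125

A representative fishing fleet's profit is π_i = x_i(207 − 3X) − 13x_i − 2x_i², with X = x_i + Σ_{j≠i} x_j.
First-order condition: 194 − 10x_i − 3Σ_{j≠i} x_j = 0.
With identical fishing fleets, set every x_j = x: then 194 − 10x − 6x = 0, i.e. x = 194/16 = 12.125.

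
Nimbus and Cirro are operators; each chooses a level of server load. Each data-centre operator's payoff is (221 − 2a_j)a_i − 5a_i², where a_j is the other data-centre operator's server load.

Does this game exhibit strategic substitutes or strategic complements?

strategic substitutes

Nimbus's payoff is (221 − 2a_C)a_N − 5a_N².
∂π/∂a_N = 221 − 2a_C − 10a_N = 0, so a_N = 22.1 − 0.2a_C.
The best-response slope da_N/da_C = −0.2 < 0: the reaction function is downward-sloping, so the choices are strategic substitutes.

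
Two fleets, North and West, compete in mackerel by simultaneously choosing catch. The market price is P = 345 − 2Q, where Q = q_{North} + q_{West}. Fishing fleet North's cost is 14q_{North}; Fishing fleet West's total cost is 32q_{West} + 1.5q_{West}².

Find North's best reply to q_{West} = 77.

Fishing fleet North's profit: π = q_{North}(345 − 2(q_{North} + q_{West})) − 14q_{North}.
∂π/∂q_{North} = 331 − 4q_{North} − 2q_{West} = 0, so q_{North} = 82.75 − 0.5q_{West}.
At q_{West} = 77: q_{North} = 82.75 − 0.5·77 = 44.25.

44.25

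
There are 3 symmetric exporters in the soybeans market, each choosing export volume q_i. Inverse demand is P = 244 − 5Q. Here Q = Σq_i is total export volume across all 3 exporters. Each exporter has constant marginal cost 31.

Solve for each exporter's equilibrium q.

10.65

A representative exporter's profit is π_i = q_i(244 − 5Q) − 31q_i, with Q = q_i + Σ_{j≠i} q_j.
First-order condition: 213 − 10q_i − 5Σ_{j≠i} q_j = 0.
With identical exporters, set every q_j = q: then 213 − 10q − 10q = 0, i.e. q = 213/20 = 10.65.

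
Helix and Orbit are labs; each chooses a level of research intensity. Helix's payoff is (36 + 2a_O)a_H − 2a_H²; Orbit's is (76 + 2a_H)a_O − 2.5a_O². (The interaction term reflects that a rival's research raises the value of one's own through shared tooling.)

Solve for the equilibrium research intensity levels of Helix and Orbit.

Expanding Helix's payoff: 36a_H + 2a_Oa_H − 2a_H².
∂π/∂a_H = 36 + 2a_O − 4a_H = 0, so a_H = 9 + 0.5a_O.
Likewise for Orbit: a_O = 15.2 + 0.4a_H.
Solving the two reaction functions simultaneously: (1 − (0.5)(0.4))a_H = 9 + 0.5·15.2, so 0.8a_H = 16.6 and a_H = 20.75.
Then a_O = 15.2 + 0.4·20.75 = 23.5.

20.75, 23.5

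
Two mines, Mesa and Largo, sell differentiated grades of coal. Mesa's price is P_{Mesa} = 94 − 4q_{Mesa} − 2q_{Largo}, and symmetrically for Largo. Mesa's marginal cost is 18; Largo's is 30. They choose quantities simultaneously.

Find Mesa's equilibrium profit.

256

Mine Mesa's profit: π = q_{Mesa}(94 − 4q_{Mesa} − 2q_{Largo}) − 18q_{Mesa}.
∂π/∂q_{Mesa} = 76 − 8q_{Mesa} − 2q_{Largo} = 0 ⇒ q_{Mesa} = 9.5 − 0.25q_{Largo}.
Similarly q_{Largo} = 8 − 0.25q_{Mesa}.
Solving the two reaction functions simultaneously: (1 − (−0.25)(−0.25))q_{Mesa} = 9.5 − 0.25·8, so 0.9375q_{Mesa} = 7.5 and q_{Mesa} = 8.
Then q_{Largo} = 8 − 0.25·8 = 6.
P_{Mesa} = 94 − 4·8 − 2·6 = 50.
Profit = (50 − 18)·8 = 256.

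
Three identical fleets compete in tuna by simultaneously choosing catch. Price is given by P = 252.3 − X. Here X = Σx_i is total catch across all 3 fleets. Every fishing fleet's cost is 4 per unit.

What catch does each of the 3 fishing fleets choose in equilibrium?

62.075

A representative fishing fleet's profit is π_i = x_i(252.3 − X) − 4x_i, with X = x_i + Σ_{j≠i} x_j.
First-order condition: 248.3 − 2x_i − Σ_{j≠i} x_j = 0.
Imposing symmetry (x_j = x for all j) turns Σ_{j≠i} x_j into 2x, so 248.3 = 4x and x = 62.075.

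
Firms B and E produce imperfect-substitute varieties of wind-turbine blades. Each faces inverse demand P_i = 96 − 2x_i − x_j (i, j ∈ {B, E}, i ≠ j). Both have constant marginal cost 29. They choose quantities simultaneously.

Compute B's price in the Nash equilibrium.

Firm B's profit: π = x_B(96 − 2x_B − x_E) − 29x_B.
∂π/∂x_B = 67 − 4x_B − x_E = 0 ⇒ x_B = 16.75 − 0.25x_E.
The game is symmetric, so in equilibrium x_E = x_B: the reaction function gives 1.25x_B = 16.75, hence x_B = 13.4.
P_B = 96 − 2·13.4 − 13.4 = 55.8.

55.8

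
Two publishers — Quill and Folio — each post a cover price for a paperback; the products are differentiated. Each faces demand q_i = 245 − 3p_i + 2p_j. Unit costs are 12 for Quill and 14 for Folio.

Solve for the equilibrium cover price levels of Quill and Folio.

Quill's profit: π = (p_{Quill} − 12)(245 − 3p_{Quill} + 2p_{Folio}).
∂π/∂p_{Quill} = 281 − 6p_{Quill} + 2p_{Folio} = 0 ⇒ p_{Quill} = 281/6 + (1/3)p_{Folio}.
Similarly p_{Folio} = 287/6 + (1/3)p_{Quill}.
Plugging p_{Folio} into Quill's best response: p_{Quill} = 281/6 + (1/3)(287/6 + (1/3)p_{Quill}) ⇒ (8/9)p_{Quill} = 565/9, so p_{Quill} = 70.625.
Then p_{Folio} = 287/6 + (1/3)·70.625 = 71.375.

70.625, 71.375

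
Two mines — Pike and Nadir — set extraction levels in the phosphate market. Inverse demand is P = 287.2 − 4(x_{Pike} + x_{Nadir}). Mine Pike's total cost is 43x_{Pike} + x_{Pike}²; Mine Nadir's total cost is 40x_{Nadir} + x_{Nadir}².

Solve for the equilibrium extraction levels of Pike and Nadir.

17.3, 17.8

Mine Pike's profit: π = x_{Pike}(287.2 − 4(x_{Pike} + x_{Nadir})) − 43x_{Pike} − x_{Pike}².
∂π/∂x_{Pike} = 244.2 − 10x_{Pike} − 4x_{Nadir} = 0, so x_{Pike} = 24.42 − 0.4x_{Nadir}.
By the same steps for Nadir: x_{Nadir} = 24.72 − 0.4x_{Pike}.
Substituting the second reaction function into the first: x_{Pike} = 24.42 − 0.4(24.72 − 0.4x_{Pike}), which gives 0.84x_{Pike} = 14.532 ⇒ x_{Pike} = 17.3.
Then x_{Nadir} = 24.72 − 0.4·17.3 = 17.8.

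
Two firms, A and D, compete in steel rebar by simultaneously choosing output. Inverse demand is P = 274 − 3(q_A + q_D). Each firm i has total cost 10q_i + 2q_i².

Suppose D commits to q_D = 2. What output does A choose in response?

25.8

Firm A's profit: π = q_A(274 − 3(q_A + q_D)) − 10q_A − 2q_A².
∂π/∂q_A = 264 − 10q_A − 3q_D = 0, so q_A = 26.4 − 0.3q_D.
At q_D = 2: q_A = 26.4 − 0.3·2 = 25.8.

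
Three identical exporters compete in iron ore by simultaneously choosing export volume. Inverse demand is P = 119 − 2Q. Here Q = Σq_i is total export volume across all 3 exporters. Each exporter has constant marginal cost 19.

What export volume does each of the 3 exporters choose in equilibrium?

12.5

A representative exporter's profit is π_i = q_i(119 − 2Q) − 19q_i, with Q = q_i + Σ_{j≠i} q_j.
First-order condition: 100 − 4q_i − 2Σ_{j≠i} q_j = 0.
In a symmetric equilibrium every exporter chooses the same q, so Σ_{j≠i} q_j = 2q. The condition becomes 100 − 8q = 0, giving q = 100/8 = 12.5.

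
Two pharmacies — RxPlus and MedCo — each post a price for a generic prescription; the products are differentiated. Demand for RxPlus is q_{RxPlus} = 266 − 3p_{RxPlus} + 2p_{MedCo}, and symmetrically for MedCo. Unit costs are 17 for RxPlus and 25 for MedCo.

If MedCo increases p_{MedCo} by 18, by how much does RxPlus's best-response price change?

RxPlus's profit: π = (p_{RxPlus} − 17)(266 − 3p_{RxPlus} + 2p_{MedCo}).
∂π/∂p_{RxPlus} = 317 − 6p_{RxPlus} + 2p_{MedCo} = 0 ⇒ p_{RxPlus} = 317/6 + (1/3)p_{MedCo}.
The reaction-function slope is 1/3, so an 18-unit rise in p_{MedCo} moves p_{RxPlus} by 1/3 × 18 = 6. RxPlus's best response rises — the actions are strategic complements.

6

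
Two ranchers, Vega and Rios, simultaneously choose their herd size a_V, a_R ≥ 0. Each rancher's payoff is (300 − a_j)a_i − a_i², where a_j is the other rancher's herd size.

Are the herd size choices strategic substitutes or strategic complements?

strategic substitutes

Vega's payoff is (300 − a_R)a_V − a_V².
∂π/∂a_V = 300 − a_R − 2a_V = 0, so a_V = 150 − 0.5a_R.
The best-response slope da_V/da_R = −0.5 < 0: the reaction function is downward-sloping, so the choices are strategic substitutes.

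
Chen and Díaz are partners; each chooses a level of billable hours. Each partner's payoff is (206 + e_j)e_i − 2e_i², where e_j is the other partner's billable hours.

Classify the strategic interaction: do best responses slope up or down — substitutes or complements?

strategic complements

Chen's payoff is (206 + e_D)e_C − 2e_C².
∂π/∂e_C = 206 + e_D − 4e_C = 0, so e_C = 51.5 + 0.25e_D.
The best-response slope de_C/de_D = 0.25 > 0: the reaction function is upward-sloping, so the choices are strategic complements.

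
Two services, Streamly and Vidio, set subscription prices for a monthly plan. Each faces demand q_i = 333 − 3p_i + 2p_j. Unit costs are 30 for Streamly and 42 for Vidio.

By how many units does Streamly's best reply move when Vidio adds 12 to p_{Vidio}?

Streamly's profit: π = (p_{Streamly} − 30)(333 − 3p_{Streamly} + 2p_{Vidio}).
∂π/∂p_{Streamly} = 423 − 6p_{Streamly} + 2p_{Vidio} = 0 ⇒ p_{Streamly} = 70.5 + (1/3)p_{Vidio}.
The reaction-function slope is 1/3, so a 12-unit rise in p_{Vidio} moves p_{Streamly} by 1/3 × 12 = 4. Streamly's best response rises — the actions are strategic complements.

4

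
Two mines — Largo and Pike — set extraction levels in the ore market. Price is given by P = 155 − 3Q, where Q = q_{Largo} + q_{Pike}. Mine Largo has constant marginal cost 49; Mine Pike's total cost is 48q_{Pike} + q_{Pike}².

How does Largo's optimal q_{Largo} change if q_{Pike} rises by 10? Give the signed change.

Mine Largo's profit: π = q_{Largo}(155 − 3(q_{Largo} + q_{Pike})) − 49q_{Largo}.
∂π/∂q_{Largo} = 106 − 6q_{Largo} − 3q_{Pike} = 0, so q_{Largo} = 53/3 − 0.5q_{Pike}.
The reaction-function slope is −0.5, so a 10-unit rise in q_{Pike} moves q_{Largo} by −0.5 × 10 = −5. Largo's best response falls — the actions are strategic substitutes.

-5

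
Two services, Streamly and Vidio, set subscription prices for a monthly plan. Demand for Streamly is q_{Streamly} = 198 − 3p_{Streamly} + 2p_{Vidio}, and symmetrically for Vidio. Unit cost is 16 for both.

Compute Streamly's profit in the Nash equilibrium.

Streamly's profit: π = (p_{Streamly} − 16)(198 − 3p_{Streamly} + 2p_{Vidio}).
∂π/∂p_{Streamly} = 246 − 6p_{Streamly} + 2p_{Vidio} = 0 ⇒ p_{Streamly} = 41 + (1/3)p_{Vidio}.
The game is symmetric, so in equilibrium p_{Vidio} = p_{Streamly}: the reaction function gives (2/3)p_{Streamly} = 41, hence p_{Streamly} = 61.5.
q_{Streamly} = 198 − 3·61.5 + 2·61.5 = 136.5.
Profit = (61.5 − 16)·136.5 = 6210.75.

6210.75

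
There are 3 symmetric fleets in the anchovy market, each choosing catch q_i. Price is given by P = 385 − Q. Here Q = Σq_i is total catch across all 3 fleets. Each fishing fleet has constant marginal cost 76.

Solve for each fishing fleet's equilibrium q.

A representative fishing fleet's profit is π_i = q_i(385 − Q) − 76q_i, with Q = q_i + Σ_{j≠i} q_j.
First-order condition: 309 − 2q_i − Σ_{j≠i} q_j = 0.
In a symmetric equilibrium every fishing fleet chooses the same q, so Σ_{j≠i} q_j = 2q. The condition becomes 309 − 4q = 0, giving q = 309/4 = 77.25.

77.25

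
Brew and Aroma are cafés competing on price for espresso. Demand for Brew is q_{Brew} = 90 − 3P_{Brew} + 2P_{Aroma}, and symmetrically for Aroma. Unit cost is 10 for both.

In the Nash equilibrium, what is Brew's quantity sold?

60

Brew's profit: π = (P_{Brew} − 10)(90 − 3P_{Brew} + 2P_{Aroma}).
∂π/∂P_{Brew} = 120 − 6P_{Brew} + 2P_{Aroma} = 0 ⇒ P_{Brew} = 20 + (1/3)P_{Aroma}.
By symmetry P_{Aroma} = P_{Brew}; substituting into the reaction function, (2/3)P_{Brew} = 20 and P_{Brew} = 30.
q_{Brew} = 90 − 3·30 + 2·30 = 60.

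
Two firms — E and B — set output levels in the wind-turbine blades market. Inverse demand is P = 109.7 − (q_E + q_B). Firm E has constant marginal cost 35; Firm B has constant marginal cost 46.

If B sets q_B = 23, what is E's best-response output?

Firm E's profit: π = q_E(109.7 − (q_E + q_B)) − 35q_E.
∂π/∂q_E = 74.7 − 2q_E − q_B = 0, so q_E = 37.35 − 0.5q_B.
At q_B = 23: q_E = 37.35 − 0.5·23 = 25.85.

25.85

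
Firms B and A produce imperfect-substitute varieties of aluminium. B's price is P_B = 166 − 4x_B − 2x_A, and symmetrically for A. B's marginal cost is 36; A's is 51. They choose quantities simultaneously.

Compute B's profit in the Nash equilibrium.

Firm B's profit: π = x_B(166 − 4x_B − 2x_A) − 36x_B.
∂π/∂x_B = 130 − 8x_B − 2x_A = 0 ⇒ x_B = 16.25 − 0.25x_A.
Similarly x_A = 14.375 − 0.25x_B.
Solving the two reaction functions simultaneously: (1 − (−0.25)(−0.25))x_B = 16.25 − 0.25·14.375, so 0.9375x_B = 405/32 and x_B = 13.5.
Then x_A = 14.375 − 0.25·13.5 = 11.
P_B = 166 − 4·13.5 − 2·11 = 90.
Profit = (90 − 36)·13.5 = 729.

729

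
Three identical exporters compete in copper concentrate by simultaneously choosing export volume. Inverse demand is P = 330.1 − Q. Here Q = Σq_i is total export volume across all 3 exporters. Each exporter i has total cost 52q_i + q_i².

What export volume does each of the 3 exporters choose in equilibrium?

46.35

A representative exporter's profit is π_i = q_i(330.1 − Q) − 52q_i − q_i², with Q = q_i + Σ_{j≠i} q_j.
First-order condition: 278.1 − 4q_i − Σ_{j≠i} q_j = 0.
In a symmetric equilibrium every exporter chooses the same q, so Σ_{j≠i} q_j = 2q. The condition becomes 278.1 − 6q = 0, giving q = 278.1/6 = 46.35.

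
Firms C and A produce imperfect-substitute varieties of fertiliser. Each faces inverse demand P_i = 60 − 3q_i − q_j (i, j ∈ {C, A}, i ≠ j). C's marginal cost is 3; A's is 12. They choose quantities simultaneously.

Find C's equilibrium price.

Firm C's profit: π = q_C(60 − 3q_C − q_A) − 3q_C.
∂π/∂q_C = 57 − 6q_C − q_A = 0 ⇒ q_C = 9.5 − (1/6)q_A.
Similarly q_A = 8 − (1/6)q_C.
Solving the two reaction functions simultaneously: (1 − (−1/6)(−1/6))q_C = 9.5 − (1/6)·8, so (35/36)q_C = 49/6 and q_C = 8.4.
Then q_A = 8 − (1/6)·8.4 = 6.6.
P_C = 60 − 3·8.4 − 6.6 = 28.2.

28.2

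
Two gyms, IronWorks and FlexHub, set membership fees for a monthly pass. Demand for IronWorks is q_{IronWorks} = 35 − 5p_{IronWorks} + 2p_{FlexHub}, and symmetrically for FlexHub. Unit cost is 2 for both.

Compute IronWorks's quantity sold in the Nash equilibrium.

18.125

IronWorks's profit: π = (p_{IronWorks} − 2)(35 − 5p_{IronWorks} + 2p_{FlexHub}).
∂π/∂p_{IronWorks} = 45 − 10p_{IronWorks} + 2p_{FlexHub} = 0 ⇒ p_{IronWorks} = 4.5 + 0.2p_{FlexHub}.
The game is symmetric, so in equilibrium p_{FlexHub} = p_{IronWorks}: the reaction function gives 0.8p_{IronWorks} = 4.5, hence p_{IronWorks} = 5.625.
q_{IronWorks} = 35 − 5·5.625 + 2·5.625 = 18.125.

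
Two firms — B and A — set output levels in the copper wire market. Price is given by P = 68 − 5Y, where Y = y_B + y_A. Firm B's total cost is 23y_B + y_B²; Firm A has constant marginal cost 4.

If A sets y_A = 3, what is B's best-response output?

2.5

Firm B's profit: π = y_B(68 − 5(y_B + y_A)) − 23y_B − y_B².
∂π/∂y_B = 45 − 12y_B − 5y_A = 0, so y_B = 3.75 − (5/12)y_A.
At y_A = 3: y_B = 3.75 − (5/12)·3 = 2.5.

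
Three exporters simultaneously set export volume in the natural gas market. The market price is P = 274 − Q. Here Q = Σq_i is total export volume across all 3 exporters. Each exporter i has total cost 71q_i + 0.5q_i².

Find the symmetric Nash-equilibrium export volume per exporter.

40.6

A representative exporter's profit is π_i = q_i(274 − Q) − 71q_i − 0.5q_i², with Q = q_i + Σ_{j≠i} q_j.
First-order condition: 203 − 3q_i − Σ_{j≠i} q_j = 0.
In a symmetric equilibrium every exporter chooses the same q, so Σ_{j≠i} q_j = 2q. The condition becomes 203 − 5q = 0, giving q = 203/5 = 40.6.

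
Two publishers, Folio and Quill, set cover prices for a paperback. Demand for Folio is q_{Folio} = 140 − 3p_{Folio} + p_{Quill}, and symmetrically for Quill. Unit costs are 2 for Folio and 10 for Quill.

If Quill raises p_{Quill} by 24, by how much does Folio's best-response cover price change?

Folio's profit: π = (p_{Folio} − 2)(140 − 3p_{Folio} + p_{Quill}).
∂π/∂p_{Folio} = 146 − 6p_{Folio} + p_{Quill} = 0 ⇒ p_{Folio} = 73/3 + (1/6)p_{Quill}.
The reaction-function slope is 1/6, so a 24-unit rise in p_{Quill} moves p_{Folio} by 1/6 × 24 = 4. Folio's best response rises — the actions are strategic complements.

4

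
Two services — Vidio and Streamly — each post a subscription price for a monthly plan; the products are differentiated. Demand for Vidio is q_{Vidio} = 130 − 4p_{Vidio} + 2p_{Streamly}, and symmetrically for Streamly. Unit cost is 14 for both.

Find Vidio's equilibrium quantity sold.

68

Vidio's profit: π = (p_{Vidio} − 14)(130 − 4p_{Vidio} + 2p_{Streamly}).
∂π/∂p_{Vidio} = 186 − 8p_{Vidio} + 2p_{Streamly} = 0 ⇒ p_{Vidio} = 23.25 + 0.25p_{Streamly}.
The game is symmetric, so in equilibrium p_{Streamly} = p_{Vidio}: the reaction function gives 0.75p_{Vidio} = 23.25, hence p_{Vidio} = 31.
q_{Vidio} = 130 − 4·31 + 2·31 = 68.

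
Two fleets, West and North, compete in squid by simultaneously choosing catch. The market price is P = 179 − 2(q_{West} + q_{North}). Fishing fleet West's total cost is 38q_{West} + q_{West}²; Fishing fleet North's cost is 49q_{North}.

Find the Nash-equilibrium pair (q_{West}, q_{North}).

Fishing fleet West's profit: π = q_{West}(179 − 2(q_{West} + q_{North})) − 38q_{West} − q_{West}².
∂π/∂q_{West} = 141 − 6q_{West} − 2q_{North} = 0, so q_{West} = 23.5 − (1/3)q_{North}.
For North: ∂π/∂q_{North} = 130 − 4q_{North} − 2q_{West} = 0 ⇒ q_{North} = 32.5 − 0.5q_{West}.
Substituting the second reaction function into the first: q_{West} = 23.5 − (1/3)(32.5 − 0.5q_{West}), which gives (5/6)q_{West} = 38/3 ⇒ q_{West} = 15.2.
Then q_{North} = 32.5 − 0.5·15.2 = 24.9.

15.2, 24.9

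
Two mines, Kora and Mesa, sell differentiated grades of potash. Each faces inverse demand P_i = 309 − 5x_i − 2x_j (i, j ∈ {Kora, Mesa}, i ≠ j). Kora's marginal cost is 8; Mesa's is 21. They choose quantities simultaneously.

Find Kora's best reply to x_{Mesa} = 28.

24.5

Mine Kora's profit: π = x_{Kora}(309 − 5x_{Kora} − 2x_{Mesa}) − 8x_{Kora}.
∂π/∂x_{Kora} = 301 − 10x_{Kora} − 2x_{Mesa} = 0 ⇒ x_{Kora} = 30.1 − 0.2x_{Mesa}.
At x_{Mesa} = 28: x_{Kora} = 30.1 − 0.2·28 = 24.5.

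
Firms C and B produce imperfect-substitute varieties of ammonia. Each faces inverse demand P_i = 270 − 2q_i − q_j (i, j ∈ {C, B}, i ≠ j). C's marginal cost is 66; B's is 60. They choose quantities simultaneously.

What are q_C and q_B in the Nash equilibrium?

40.4, 42.4

Firm C's profit: π = q_C(270 − 2q_C − q_B) − 66q_C.
∂π/∂q_C = 204 − 4q_C − q_B = 0 ⇒ q_C = 51 − 0.25q_B.
Similarly q_B = 52.5 − 0.25q_C.
Solving the two reaction functions simultaneously: (1 − (−0.25)(−0.25))q_C = 51 − 0.25·52.5, so 0.9375q_C = 37.875 and q_C = 40.4.
Then q_B = 52.5 − 0.25·40.4 = 42.4.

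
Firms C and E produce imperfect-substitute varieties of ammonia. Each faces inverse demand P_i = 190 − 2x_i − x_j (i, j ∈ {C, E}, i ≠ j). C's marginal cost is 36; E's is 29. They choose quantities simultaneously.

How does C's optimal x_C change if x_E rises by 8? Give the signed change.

Firm C's profit: π = x_C(190 − 2x_C − x_E) − 36x_C.
∂π/∂x_C = 154 − 4x_C − x_E = 0 ⇒ x_C = 38.5 − 0.25x_E.
The reaction-function slope is −0.25, so an 8-unit rise in x_E moves x_C by −0.25 × 8 = −2. C's best response falls — the actions are strategic substitutes.

-2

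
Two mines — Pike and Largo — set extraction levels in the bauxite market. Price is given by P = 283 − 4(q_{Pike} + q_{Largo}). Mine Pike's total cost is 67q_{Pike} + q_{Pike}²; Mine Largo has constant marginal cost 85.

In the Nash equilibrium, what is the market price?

154.75

Mine Pike's profit: π = q_{Pike}(283 − 4(q_{Pike} + q_{Largo})) − 67q_{Pike} − q_{Pike}².
∂π/∂q_{Pike} = 216 − 10q_{Pike} − 4q_{Largo} = 0, so q_{Pike} = 21.6 − 0.4q_{Largo}.
For Largo: ∂π/∂q_{Largo} = 198 − 8q_{Largo} − 4q_{Pike} = 0 ⇒ q_{Largo} = 24.75 − 0.5q_{Pike}.
Plugging q_{Largo} into Pike's best response: q_{Pike} = 21.6 − 0.4(24.75 − 0.5q_{Pike}) ⇒ 0.8q_{Pike} = 11.7, so q_{Pike} = 14.625.
Then q_{Largo} = 24.75 − 0.5·14.625 = 17.4375.
Equilibrium price: P = 283 − 4·32.0625 = 154.75.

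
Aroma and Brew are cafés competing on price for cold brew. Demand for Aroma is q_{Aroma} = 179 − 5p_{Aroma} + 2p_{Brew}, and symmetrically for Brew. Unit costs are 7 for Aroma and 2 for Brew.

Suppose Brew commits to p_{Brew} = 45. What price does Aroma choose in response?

Aroma's profit: π = (p_{Aroma} − 7)(179 − 5p_{Aroma} + 2p_{Brew}).
∂π/∂p_{Aroma} = 214 − 10p_{Aroma} + 2p_{Brew} = 0 ⇒ p_{Aroma} = 21.4 + 0.2p_{Brew}.
At p_{Brew} = 45: p_{Aroma} = 21.4 + 0.2·45 = 30.4.

30.4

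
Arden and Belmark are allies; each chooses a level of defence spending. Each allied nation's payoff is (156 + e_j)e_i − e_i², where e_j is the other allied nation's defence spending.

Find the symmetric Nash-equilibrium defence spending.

Arden's payoff is (156 + e_B)e_A − e_A².
∂π/∂e_A = 156 + e_B − 2e_A = 0, so e_A = 78 + 0.5e_B.
By symmetry e_B = e_A; substituting into the reaction function, 0.5e_A = 78 and e_A = 156.

156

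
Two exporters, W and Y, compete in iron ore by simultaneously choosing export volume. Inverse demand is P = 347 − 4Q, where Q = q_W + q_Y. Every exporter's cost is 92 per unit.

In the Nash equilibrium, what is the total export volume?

42.5

Exporter W's profit: π = q_W(347 − 4(q_W + q_Y)) − 92q_W.
∂π/∂q_W = 255 − 8q_W − 4q_Y = 0, so q_W = 31.875 − 0.5q_Y.
Setting q_W = q_Y in the reaction function: q_W = 31.875 − 0.5q_W, so q_W = 31.875 / 1.5 = 21.25.
Total export volume: 21.25 + 21.25 = 42.5.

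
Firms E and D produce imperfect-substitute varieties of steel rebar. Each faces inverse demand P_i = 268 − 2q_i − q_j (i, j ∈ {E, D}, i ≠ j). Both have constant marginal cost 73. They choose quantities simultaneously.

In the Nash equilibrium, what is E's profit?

Firm E's profit: π = q_E(268 − 2q_E − q_D) − 73q_E.
∂π/∂q_E = 195 − 4q_E − q_D = 0 ⇒ q_E = 48.75 − 0.25q_D.
Setting q_E = q_D in the reaction function: q_E = 48.75 − 0.25q_E, so q_E = 48.75 / 1.25 = 39.
P_E = 268 − 2·39 − 39 = 151.
Profit = (151 − 73)·39 = 3042.

3042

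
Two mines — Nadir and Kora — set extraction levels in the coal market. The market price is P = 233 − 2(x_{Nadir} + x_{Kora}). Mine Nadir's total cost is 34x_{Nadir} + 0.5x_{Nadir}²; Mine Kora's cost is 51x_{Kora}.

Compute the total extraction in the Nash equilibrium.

Mine Nadir's profit: π = x_{Nadir}(233 − 2(x_{Nadir} + x_{Kora})) − 34x_{Nadir} − 0.5x_{Nadir}².
∂π/∂x_{Nadir} = 199 − 5x_{Nadir} − 2x_{Kora} = 0, so x_{Nadir} = 39.8 − 0.4x_{Kora}.
For Kora: ∂π/∂x_{Kora} = 182 − 4x_{Kora} − 2x_{Nadir} = 0 ⇒ x_{Kora} = 45.5 − 0.5x_{Nadir}.
Substituting the second reaction function into the first: x_{Nadir} = 39.8 − 0.4(45.5 − 0.5x_{Nadir}), which gives 0.8x_{Nadir} = 21.6 ⇒ x_{Nadir} = 27.
Then x_{Kora} = 45.5 − 0.5·27 = 32.
Total extraction: 27 + 32 = 59.

59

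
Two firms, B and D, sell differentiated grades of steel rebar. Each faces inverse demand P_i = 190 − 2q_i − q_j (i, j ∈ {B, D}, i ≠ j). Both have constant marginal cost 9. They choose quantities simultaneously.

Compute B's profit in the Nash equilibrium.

2620.88

Firm B's profit: π = q_B(190 − 2q_B − q_D) − 9q_B.
∂π/∂q_B = 181 − 4q_B − q_D = 0 ⇒ q_B = 45.25 − 0.25q_D.
The game is symmetric, so in equilibrium q_D = q_B: the reaction function gives 1.25q_B = 45.25, hence q_B = 36.2.
P_B = 190 − 2·36.2 − 36.2 = 81.4.
Profit = (81.4 − 9)·36.2 = 2620.88.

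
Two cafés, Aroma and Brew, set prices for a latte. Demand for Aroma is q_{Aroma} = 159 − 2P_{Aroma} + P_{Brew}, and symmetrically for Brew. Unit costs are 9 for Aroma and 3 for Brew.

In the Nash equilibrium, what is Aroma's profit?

4841.28

Aroma's profit: π = (P_{Aroma} − 9)(159 − 2P_{Aroma} + P_{Brew}).
∂π/∂P_{Aroma} = 177 − 4P_{Aroma} + P_{Brew} = 0 ⇒ P_{Aroma} = 44.25 + 0.25P_{Brew}.
Similarly P_{Brew} = 41.25 + 0.25P_{Aroma}.
Solving the two reaction functions simultaneously: (1 − (0.25)(0.25))P_{Aroma} = 44.25 + 0.25·41.25, so 0.9375P_{Aroma} = 54.5625 and P_{Aroma} = 58.2.
Then P_{Brew} = 41.25 + 0.25·58.2 = 55.8.
q_{Aroma} = 159 − 2·58.2 + 55.8 = 98.4.
Profit = (58.2 − 9)·98.4 = 4841.28.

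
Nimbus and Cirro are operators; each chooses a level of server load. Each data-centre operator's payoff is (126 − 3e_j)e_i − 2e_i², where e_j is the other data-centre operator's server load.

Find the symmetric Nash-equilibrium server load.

18

Nimbus's payoff is (126 − 3e_C)e_N − 2e_N².
∂π/∂e_N = 126 − 3e_C − 4e_N = 0, so e_N = 31.5 − 0.75e_C.
By symmetry e_C = e_N; substituting into the reaction function, 1.75e_N = 31.5 and e_N = 18.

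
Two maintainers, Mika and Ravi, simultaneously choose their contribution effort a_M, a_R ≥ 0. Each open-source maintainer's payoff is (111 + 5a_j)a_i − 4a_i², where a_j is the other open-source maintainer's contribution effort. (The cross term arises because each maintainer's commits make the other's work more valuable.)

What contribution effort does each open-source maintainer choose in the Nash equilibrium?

37

Mika's payoff is (111 + 5a_R)a_M − 4a_M².
∂π/∂a_M = 111 + 5a_R − 8a_M = 0, so a_M = 13.875 + 0.625a_R.
By symmetry a_R = a_M; substituting into the reaction function, 0.375a_M = 13.875 and a_M = 37.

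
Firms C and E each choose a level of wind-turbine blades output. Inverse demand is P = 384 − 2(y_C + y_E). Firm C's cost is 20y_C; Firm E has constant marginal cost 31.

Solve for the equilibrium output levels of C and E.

Firm C's profit: π = y_C(384 − 2(y_C + y_E)) − 20y_C.
∂π/∂y_C = 364 − 4y_C − 2y_E = 0, so y_C = 91 − 0.5y_E.
By the same steps for E: y_E = 88.25 − 0.5y_C.
Substituting the second reaction function into the first: y_C = 91 − 0.5(88.25 − 0.5y_C), which gives 0.75y_C = 46.875 ⇒ y_C = 62.5.
Then y_E = 88.25 − 0.5·62.5 = 57.

62.5, 57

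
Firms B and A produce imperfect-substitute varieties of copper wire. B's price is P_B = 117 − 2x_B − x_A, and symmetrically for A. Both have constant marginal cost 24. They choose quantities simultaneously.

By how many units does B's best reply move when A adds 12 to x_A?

-3

Firm B's profit: π = x_B(117 − 2x_B − x_A) − 24x_B.
∂π/∂x_B = 93 − 4x_B − x_A = 0 ⇒ x_B = 23.25 − 0.25x_A.
The reaction-function slope is −0.25, so a 12-unit rise in x_A moves x_B by −0.25 × 12 = −3. B's best response falls — the actions are strategic substitutes.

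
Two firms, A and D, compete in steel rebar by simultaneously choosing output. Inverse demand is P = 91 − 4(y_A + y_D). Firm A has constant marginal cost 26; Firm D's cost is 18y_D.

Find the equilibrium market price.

45

Firm A's profit: π = y_A(91 − 4(y_A + y_D)) − 26y_A.
∂π/∂y_A = 65 − 8y_A − 4y_D = 0, so y_A = 8.125 − 0.5y_D.
By the same steps for D: y_D = 9.125 − 0.5y_A.
Plugging y_D into A's best response: y_A = 8.125 − 0.5(9.125 − 0.5y_A) ⇒ 0.75y_A = 3.5625, so y_A = 4.75.
Then y_D = 9.125 − 0.5·4.75 = 6.75.
Equilibrium price: P = 91 − 4·11.5 = 45.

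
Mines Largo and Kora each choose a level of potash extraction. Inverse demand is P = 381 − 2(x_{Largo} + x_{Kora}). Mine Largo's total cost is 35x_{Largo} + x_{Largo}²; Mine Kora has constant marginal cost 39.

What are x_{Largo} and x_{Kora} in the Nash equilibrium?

35, 68

Mine Largo's profit: π = x_{Largo}(381 − 2(x_{Largo} + x_{Kora})) − 35x_{Largo} − x_{Largo}².
∂π/∂x_{Largo} = 346 − 6x_{Largo} − 2x_{Kora} = 0, so x_{Largo} = 173/3 − (1/3)x_{Kora}.
For Kora: ∂π/∂x_{Kora} = 342 − 4x_{Kora} − 2x_{Largo} = 0 ⇒ x_{Kora} = 85.5 − 0.5x_{Largo}.
Solving the two reaction functions simultaneously: (1 − (−1/3)(−0.5))x_{Largo} = 173/3 − (1/3)·85.5, so (5/6)x_{Largo} = 175/6 and x_{Largo} = 35.
Then x_{Kora} = 85.5 − 0.5·35 = 68.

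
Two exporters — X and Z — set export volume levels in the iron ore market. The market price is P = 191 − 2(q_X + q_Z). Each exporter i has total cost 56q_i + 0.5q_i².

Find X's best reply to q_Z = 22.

Exporter X's profit: π = q_X(191 − 2(q_X + q_Z)) − 56q_X − 0.5q_X².
∂π/∂q_X = 135 − 5q_X − 2q_Z = 0, so q_X = 27 − 0.4q_Z.
At q_Z = 22: q_X = 27 − 0.4·22 = 18.2.

18.2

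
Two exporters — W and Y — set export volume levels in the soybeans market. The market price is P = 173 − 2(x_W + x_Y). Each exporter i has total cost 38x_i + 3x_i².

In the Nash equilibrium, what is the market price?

128

Exporter W's profit: π = x_W(173 − 2(x_W + x_Y)) − 38x_W − 3x_W².
∂π/∂x_W = 135 − 10x_W − 2x_Y = 0, so x_W = 13.5 − 0.2x_Y.
Setting x_W = x_Y in the reaction function: x_W = 13.5 − 0.2x_W, so x_W = 13.5 / 1.2 = 11.25.
Equilibrium price: P = 173 − 2·22.5 = 128.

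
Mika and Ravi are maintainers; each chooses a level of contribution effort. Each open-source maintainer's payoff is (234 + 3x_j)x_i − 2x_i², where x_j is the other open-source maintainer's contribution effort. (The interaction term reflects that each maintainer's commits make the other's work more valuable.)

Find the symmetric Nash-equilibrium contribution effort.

234

Mika's payoff is (234 + 3x_R)x_M − 2x_M².
∂π/∂x_M = 234 + 3x_R − 4x_M = 0, so x_M = 58.5 + 0.75x_R.
The game is symmetric, so in equilibrium x_R = x_M: the reaction function gives 0.25x_M = 58.5, hence x_M = 234.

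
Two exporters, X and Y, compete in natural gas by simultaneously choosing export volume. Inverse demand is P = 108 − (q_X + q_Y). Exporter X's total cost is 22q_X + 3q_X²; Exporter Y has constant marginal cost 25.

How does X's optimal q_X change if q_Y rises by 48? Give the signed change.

Exporter X's profit: π = q_X(108 − (q_X + q_Y)) − 22q_X − 3q_X².
∂π/∂q_X = 86 − 8q_X − q_Y = 0, so q_X = 10.75 − 0.125q_Y.
The reaction-function slope is −0.125, so a 48-unit rise in q_Y moves q_X by −0.125 × 48 = −6. X's best response falls — the actions are strategic substitutes.

-6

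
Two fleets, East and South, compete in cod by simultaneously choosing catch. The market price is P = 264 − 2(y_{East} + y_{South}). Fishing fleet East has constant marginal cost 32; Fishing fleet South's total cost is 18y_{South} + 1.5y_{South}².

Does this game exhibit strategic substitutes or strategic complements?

Fishing fleet East's profit: π = y_{East}(264 − 2(y_{East} + y_{South})) − 32y_{East}.
∂π/∂y_{East} = 232 − 4y_{East} − 2y_{South} = 0, so y_{East} = 58 − 0.5y_{South}.
The best-response slope dy_{East}/dy_{South} = −0.5 < 0: the reaction function is downward-sloping, so the choices are strategic substitutes.

strategic substitutes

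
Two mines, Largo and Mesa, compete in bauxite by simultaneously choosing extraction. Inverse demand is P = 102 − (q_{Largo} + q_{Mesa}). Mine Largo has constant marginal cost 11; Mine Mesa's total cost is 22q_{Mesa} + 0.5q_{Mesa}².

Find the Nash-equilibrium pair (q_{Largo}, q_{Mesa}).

38.6, 13.8

Mine Largo's profit: π = q_{Largo}(102 − (q_{Largo} + q_{Mesa})) − 11q_{Largo}.
∂π/∂q_{Largo} = 91 − 2q_{Largo} − q_{Mesa} = 0, so q_{Largo} = 45.5 − 0.5q_{Mesa}.
For Mesa: ∂π/∂q_{Mesa} = 80 − 3q_{Mesa} − q_{Largo} = 0 ⇒ q_{Mesa} = 80/3 − (1/3)q_{Largo}.
Solving the two reaction functions simultaneously: (1 − (−0.5)(−1/3))q_{Largo} = 45.5 − 0.5·(80/3), so (5/6)q_{Largo} = 193/6 and q_{Largo} = 38.6.
Then q_{Mesa} = 80/3 − (1/3)·38.6 = 13.8.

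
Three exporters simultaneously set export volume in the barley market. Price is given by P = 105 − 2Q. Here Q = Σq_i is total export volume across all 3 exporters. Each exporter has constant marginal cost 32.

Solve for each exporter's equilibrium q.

A representative exporter's profit is π_i = q_i(105 − 2Q) − 32q_i, with Q = q_i + Σ_{j≠i} q_j.
First-order condition: 73 − 4q_i − 2Σ_{j≠i} q_j = 0.
Imposing symmetry (q_j = q for all j) turns Σ_{j≠i} q_j into 2q, so 73 = 8q and q = 9.125.

9.125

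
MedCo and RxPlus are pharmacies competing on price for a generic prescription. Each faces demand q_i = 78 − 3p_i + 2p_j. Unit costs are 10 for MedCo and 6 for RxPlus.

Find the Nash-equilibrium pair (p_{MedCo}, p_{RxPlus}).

26.25, 24.75

MedCo's profit: π = (p_{MedCo} − 10)(78 − 3p_{MedCo} + 2p_{RxPlus}).
∂π/∂p_{MedCo} = 108 − 6p_{MedCo} + 2p_{RxPlus} = 0 ⇒ p_{MedCo} = 18 + (1/3)p_{RxPlus}.
Similarly p_{RxPlus} = 16 + (1/3)p_{MedCo}.
Solving the two reaction functions simultaneously: (1 − (1/3)(1/3))p_{MedCo} = 18 + (1/3)·16, so (8/9)p_{MedCo} = 70/3 and p_{MedCo} = 26.25.
Then p_{RxPlus} = 16 + (1/3)·26.25 = 24.75.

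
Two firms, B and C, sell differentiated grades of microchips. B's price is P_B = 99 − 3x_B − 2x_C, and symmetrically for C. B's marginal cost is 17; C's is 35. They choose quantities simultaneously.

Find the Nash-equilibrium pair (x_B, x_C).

Firm B's profit: π = x_B(99 − 3x_B − 2x_C) − 17x_B.
∂π/∂x_B = 82 − 6x_B − 2x_C = 0 ⇒ x_B = 41/3 − (1/3)x_C.
Similarly x_C = 32/3 − (1/3)x_B.
Solving the two reaction functions simultaneously: (1 − (−1/3)(−1/3))x_B = 41/3 − (1/3)·(32/3), so (8/9)x_B = 91/9 and x_B = 11.375.
Then x_C = 32/3 − (1/3)·11.375 = 6.875.

11.375, 6.875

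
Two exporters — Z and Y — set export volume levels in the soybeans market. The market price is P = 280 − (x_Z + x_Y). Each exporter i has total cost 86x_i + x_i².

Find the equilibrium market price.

Exporter Z's profit: π = x_Z(280 − (x_Z + x_Y)) − 86x_Z − x_Z².
∂π/∂x_Z = 194 − 4x_Z − x_Y = 0, so x_Z = 48.5 − 0.25x_Y.
By symmetry x_Y = x_Z; substituting into the reaction function, 1.25x_Z = 48.5 and x_Z = 38.8.
Equilibrium price: P = 280 − 77.6 = 202.4.

202.4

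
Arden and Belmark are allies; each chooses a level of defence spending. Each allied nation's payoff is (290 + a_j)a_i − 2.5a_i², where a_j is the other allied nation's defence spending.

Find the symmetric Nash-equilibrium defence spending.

72.5

Arden's payoff is (290 + a_B)a_A − 2.5a_A².
∂π/∂a_A = 290 + a_B − 5a_A = 0, so a_A = 58 + 0.2a_B.
By symmetry a_B = a_A; substituting into the reaction function, 0.8a_A = 58 and a_A = 72.5.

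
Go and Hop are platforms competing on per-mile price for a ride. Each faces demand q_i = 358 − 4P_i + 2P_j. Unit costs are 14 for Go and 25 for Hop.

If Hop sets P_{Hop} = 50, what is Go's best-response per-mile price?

Go's profit: π = (P_{Go} − 14)(358 − 4P_{Go} + 2P_{Hop}).
∂π/∂P_{Go} = 414 − 8P_{Go} + 2P_{Hop} = 0 ⇒ P_{Go} = 51.75 + 0.25P_{Hop}.
At P_{Hop} = 50: P_{Go} = 51.75 + 0.25·50 = 64.25.

64.25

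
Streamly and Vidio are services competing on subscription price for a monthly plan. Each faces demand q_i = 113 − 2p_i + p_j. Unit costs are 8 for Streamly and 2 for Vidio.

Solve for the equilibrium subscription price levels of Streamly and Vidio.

Streamly's profit: π = (p_{Streamly} − 8)(113 − 2p_{Streamly} + p_{Vidio}).
∂π/∂p_{Streamly} = 129 − 4p_{Streamly} + p_{Vidio} = 0 ⇒ p_{Streamly} = 32.25 + 0.25p_{Vidio}.
Similarly p_{Vidio} = 29.25 + 0.25p_{Streamly}.
Plugging p_{Vidio} into Streamly's best response: p_{Streamly} = 32.25 + 0.25(29.25 + 0.25p_{Streamly}) ⇒ 0.9375p_{Streamly} = 39.5625, so p_{Streamly} = 42.2.
Then p_{Vidio} = 29.25 + 0.25·42.2 = 39.8.

42.2, 39.8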